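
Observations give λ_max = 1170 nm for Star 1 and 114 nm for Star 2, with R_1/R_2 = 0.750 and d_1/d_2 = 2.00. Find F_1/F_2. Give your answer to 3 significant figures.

Wien's law: T_1/T_2 = λ_2/λ_1 = 114/1170 = 0.09744.
L_1/L_2 = (R_1/R_2)²(T_1/T_2)⁴ = (0.750)²(0.09744)⁴ = 5.070×10^-5.
F_1/F_2 = (L_1/L_2)/(d_1/d_2)² = 5.070×10^-5/(2.00)² = 1.267×10^-5.

1.27×10^-5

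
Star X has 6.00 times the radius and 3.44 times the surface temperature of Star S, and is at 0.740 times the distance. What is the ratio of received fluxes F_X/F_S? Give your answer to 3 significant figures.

L_X/L_S = (R_X/R_S)²(T_X/T_S)⁴ = (6.00)² × (3.44)⁴ = 5041.
F_X/F_S = (L_X/L_S)/(d_X/d_S)² = 5041 / (0.740)² = 9206.

9.21×10^3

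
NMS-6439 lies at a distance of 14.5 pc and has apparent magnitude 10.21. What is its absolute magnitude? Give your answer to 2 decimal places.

9.40

M = m − 5 log₁₀(d/10 pc) = 10.21 − 5 log₁₀(14.5/10)
  = 10.21 − 5 × 0.161 = 10.21 − 0.81 = 9.40.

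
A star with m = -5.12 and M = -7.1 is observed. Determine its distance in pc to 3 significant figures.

24.9 pc

m − M = 5 log₁₀(d/10 pc)
-5.12 − (-7.1) = 1.98 = 5 log₁₀(d/10)
d = 10 × 10^(1.98/5) = 10 × 10^0.396 = 24.89 pc.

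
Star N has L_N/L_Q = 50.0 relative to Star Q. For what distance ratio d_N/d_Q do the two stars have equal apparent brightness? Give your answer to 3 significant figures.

Equal flux requires L_N/d_N² = L_Q/d_Q², so d_N/d_Q = √(L_N/L_Q)
= √(50.0) = 7.071.

7.07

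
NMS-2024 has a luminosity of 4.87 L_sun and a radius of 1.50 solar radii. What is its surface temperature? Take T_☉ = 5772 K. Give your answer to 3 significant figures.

7.00×10^3 K

T/T_☉ = (L/L_☉)^(1/4) / (R/R_☉)^(1/2)
T = 5772 × (4.87)^(1/4) / √(1.50) = 5772 × 1.486 / 1.225 = 7001 K.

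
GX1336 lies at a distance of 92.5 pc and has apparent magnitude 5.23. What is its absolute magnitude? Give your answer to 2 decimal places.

M = m − 5 log₁₀(d/10 pc) = 5.23 − 5 log₁₀(92.5/10)
  = 5.23 − 5 × 0.966 = 5.23 − 4.83 = 0.40.

0.40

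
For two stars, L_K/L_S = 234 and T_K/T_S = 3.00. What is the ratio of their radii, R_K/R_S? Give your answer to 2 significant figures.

L ∝ R²T⁴ gives R ∝ √L / T², so
R_K/R_S = √(234) / (3.00)² = 15.30 / 9.000 = 1.700.

1.7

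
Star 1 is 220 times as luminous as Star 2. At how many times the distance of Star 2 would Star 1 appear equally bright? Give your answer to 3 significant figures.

14.8

Equal flux requires L_1/d_1² = L_2/d_2², so d_1/d_2 = √(L_1/L_2)
= √(220) = 14.83.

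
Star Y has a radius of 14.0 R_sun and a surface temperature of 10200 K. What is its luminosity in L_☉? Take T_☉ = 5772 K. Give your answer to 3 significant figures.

L/L_☉ = (R/R_☉)² (T/T_☉)⁴ = (14.0)² × (10200/5772)⁴
       = 196.0 × (1.767)⁴ = 196.0 × 9.752 = 1911.

1.91×10^3 L_☉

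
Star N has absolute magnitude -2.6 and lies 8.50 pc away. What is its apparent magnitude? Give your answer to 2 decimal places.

-2.95

m = M + 5 log₁₀(d/10 pc) = -2.6 + 5 log₁₀(8.50/10)
  = -2.6 + 5 × -0.071 = -2.6 + -0.35 = -2.95.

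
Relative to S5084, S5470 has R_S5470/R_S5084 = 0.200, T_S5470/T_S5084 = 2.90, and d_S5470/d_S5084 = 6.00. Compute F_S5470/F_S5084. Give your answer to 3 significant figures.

0.0786

L_S5470/L_S5084 = (R_S5470/R_S5084)²(T_S5470/T_S5084)⁴ = (0.200)² × (2.90)⁴ = 2.829.
F_S5470/F_S5084 = (L_S5470/L_S5084)/(d_S5470/d_S5084)² = 2.829 / (6.00)² = 0.07859.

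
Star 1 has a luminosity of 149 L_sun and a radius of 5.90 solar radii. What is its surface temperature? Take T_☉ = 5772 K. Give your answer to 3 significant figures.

T/T_☉ = (L/L_☉)^(1/4) / (R/R_☉)^(1/2)
T = 5772 × (149)^(1/4) / √(5.90) = 5772 × 3.494 / 2.429 = 8302 K.

8.30×10^3 K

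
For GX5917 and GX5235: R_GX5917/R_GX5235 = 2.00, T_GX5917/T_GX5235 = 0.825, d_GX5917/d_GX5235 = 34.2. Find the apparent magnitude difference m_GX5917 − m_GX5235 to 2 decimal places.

7.00

L_GX5917/L_GX5235 = (2.00)²(0.825)⁴ = 1.853.
F_GX5917/F_GX5235 = (L_GX5917/L_GX5235)/(d_GX5917/d_GX5235)² = 1.853/1170 = 0.001584.
m_GX5917 − m_GX5235 = −2.5 log₁₀(0.001584) = 7.00.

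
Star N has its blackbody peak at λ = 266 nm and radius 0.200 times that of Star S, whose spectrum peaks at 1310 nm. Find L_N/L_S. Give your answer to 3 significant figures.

Wien's law gives T ∝ 1/λ_max, so T_N/T_S = λ_S/λ_N = 1310/266 = 4.925.
Then L ∝ R²T⁴ gives L_N/L_S = (0.200)² × (4.925)⁴ = 0.04000 × 588.2 = 23.53.

23.5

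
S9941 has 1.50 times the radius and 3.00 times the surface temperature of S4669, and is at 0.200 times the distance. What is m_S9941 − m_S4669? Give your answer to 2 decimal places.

L_S9941/L_S4669 = (1.50)²(3.00)⁴ = 182.2.
F_S9941/F_S4669 = (L_S9941/L_S4669)/(d_S9941/d_S4669)² = 182.2/0.04000 = 4556.
m_S9941 − m_S4669 = −2.5 log₁₀(4556) = -9.15.

-9.15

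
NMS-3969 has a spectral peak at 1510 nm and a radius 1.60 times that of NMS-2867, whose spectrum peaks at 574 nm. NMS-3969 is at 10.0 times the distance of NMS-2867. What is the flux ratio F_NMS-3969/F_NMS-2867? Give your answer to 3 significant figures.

5.35×10^-4

Wien's law: T_NMS-3969/T_NMS-2867 = λ_NMS-2867/λ_NMS-3969 = 574/1510 = 0.3801.
L_NMS-3969/L_NMS-2867 = (R_NMS-3969/R_NMS-2867)²(T_NMS-3969/T_NMS-2867)⁴ = (1.60)²(0.3801)⁴ = 0.05345.
F_NMS-3969/F_NMS-2867 = (L_NMS-3969/L_NMS-2867)/(d_NMS-3969/d_NMS-2867)² = 0.05345/(10.0)² = 5.345×10^-4.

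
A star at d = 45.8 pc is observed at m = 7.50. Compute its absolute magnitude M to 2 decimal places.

M = m − 5 log₁₀(d/10 pc) = 7.50 − 5 log₁₀(45.8/10)
  = 7.50 − 5 × 0.661 = 7.50 − 3.30 = 4.20.

4.20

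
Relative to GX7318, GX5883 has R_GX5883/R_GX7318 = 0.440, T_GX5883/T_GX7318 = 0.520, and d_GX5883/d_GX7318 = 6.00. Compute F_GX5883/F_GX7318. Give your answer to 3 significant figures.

L_GX5883/L_GX7318 = (R_GX5883/R_GX7318)²(T_GX5883/T_GX7318)⁴ = (0.440)² × (0.520)⁴ = 0.01416.
F_GX5883/F_GX7318 = (L_GX5883/L_GX7318)/(d_GX5883/d_GX7318)² = 0.01416 / (6.00)² = 3.932×10^-4.

3.93×10^-4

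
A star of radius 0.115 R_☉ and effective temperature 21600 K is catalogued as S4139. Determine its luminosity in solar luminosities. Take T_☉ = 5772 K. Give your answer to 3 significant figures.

2.59 solar luminosities

L/L_☉ = (R/R_☉)² (T/T_☉)⁴ = (0.115)² × (21600/5772)⁴
       = 0.01323 × (3.742)⁴ = 0.01323 × 196.1 = 2.594.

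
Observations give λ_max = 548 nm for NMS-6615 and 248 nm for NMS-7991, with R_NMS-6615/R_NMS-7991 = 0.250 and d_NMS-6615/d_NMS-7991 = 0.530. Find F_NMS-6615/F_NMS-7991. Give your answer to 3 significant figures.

0.00933

Wien's law: T_NMS-6615/T_NMS-7991 = λ_NMS-7991/λ_NMS-6615 = 248/548 = 0.4526.
L_NMS-6615/L_NMS-7991 = (R_NMS-6615/R_NMS-7991)²(T_NMS-6615/T_NMS-7991)⁴ = (0.250)²(0.4526)⁴ = 0.002622.
F_NMS-6615/F_NMS-7991 = (L_NMS-6615/L_NMS-7991)/(d_NMS-6615/d_NMS-7991)² = 0.002622/(0.530)² = 0.009333.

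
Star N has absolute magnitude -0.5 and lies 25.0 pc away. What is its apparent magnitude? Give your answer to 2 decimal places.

m = M + 5 log₁₀(d/10 pc) = -0.5 + 5 log₁₀(25.0/10)
  = -0.5 + 5 × 0.398 = -0.5 + 1.99 = 1.49.

1.49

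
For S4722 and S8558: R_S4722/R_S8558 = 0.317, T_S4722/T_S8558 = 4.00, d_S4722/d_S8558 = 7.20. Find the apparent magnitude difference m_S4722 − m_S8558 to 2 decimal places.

L_S4722/L_S8558 = (0.317)²(4.00)⁴ = 25.73.
F_S4722/F_S8558 = (L_S4722/L_S8558)/(d_S4722/d_S8558)² = 25.73/51.84 = 0.4962.
m_S4722 − m_S8558 = −2.5 log₁₀(0.4962) = 0.76.

0.76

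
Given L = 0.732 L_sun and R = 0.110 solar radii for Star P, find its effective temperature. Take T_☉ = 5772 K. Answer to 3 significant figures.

1.61×10^4 K

T/T_☉ = (L/L_☉)^(1/4) / (R/R_☉)^(1/2)
T = 5772 × (0.732)^(1/4) / √(0.110) = 5772 × 0.9250 / 0.3317 = 1.610×10^4 K.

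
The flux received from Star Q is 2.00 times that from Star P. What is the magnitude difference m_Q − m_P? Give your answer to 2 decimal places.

m_Q − m_P = −2.5 log₁₀(F_Q/F_P) = −2.5 log₁₀(2.00) = −2.5 × (0.301) = -0.753.

-0.75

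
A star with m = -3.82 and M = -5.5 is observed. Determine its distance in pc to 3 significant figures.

m − M = 5 log₁₀(d/10 pc)
-3.82 − (-5.5) = 1.68 = 5 log₁₀(d/10)
d = 10 × 10^(1.68/5) = 10 × 10^0.336 = 21.68 pc.

21.7 pc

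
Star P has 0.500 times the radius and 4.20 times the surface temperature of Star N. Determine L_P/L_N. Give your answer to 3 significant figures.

77.8

From the Stefan–Boltzmann law, L ∝ R²T⁴, so
L_P/L_N = (R_P/R_N)² (T_P/T_N)⁴ = (0.500)² × (4.20)⁴ = 0.2500 × 311.2 = 77.79.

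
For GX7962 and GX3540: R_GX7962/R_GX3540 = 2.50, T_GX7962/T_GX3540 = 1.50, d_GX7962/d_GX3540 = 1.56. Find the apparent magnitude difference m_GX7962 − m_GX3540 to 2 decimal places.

L_GX7962/L_GX3540 = (2.50)²(1.50)⁴ = 31.64.
F_GX7962/F_GX3540 = (L_GX7962/L_GX3540)/(d_GX7962/d_GX3540)² = 31.64/2.434 = 13.00.
m_GX7962 − m_GX3540 = −2.5 log₁₀(13.00) = -2.78.

-2.78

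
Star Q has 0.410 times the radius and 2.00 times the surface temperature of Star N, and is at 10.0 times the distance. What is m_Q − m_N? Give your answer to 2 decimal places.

3.93

L_Q/L_N = (0.410)²(2.00)⁴ = 2.690.
F_Q/F_N = (L_Q/L_N)/(d_Q/d_N)² = 2.690/100.0 = 0.02690.
m_Q − m_N = −2.5 log₁₀(0.02690) = 3.93.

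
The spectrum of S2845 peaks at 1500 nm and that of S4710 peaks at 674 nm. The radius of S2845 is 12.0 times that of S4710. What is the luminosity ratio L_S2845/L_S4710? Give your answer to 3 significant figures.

5.87

Wien's law gives T ∝ 1/λ_max, so T_S2845/T_S4710 = λ_S4710/λ_S2845 = 674/1500 = 0.4493.
Then L ∝ R²T⁴ gives L_S2845/L_S4710 = (12.0)² × (0.4493)⁴ = 144.0 × 0.04076 = 5.870.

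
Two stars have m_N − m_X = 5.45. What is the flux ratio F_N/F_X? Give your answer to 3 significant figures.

F_N/F_X = 10^(−(m_N − m_X)/2.5) = 10^(-5.45/2.5) = 10^-2.180 = 0.006607.

0.00661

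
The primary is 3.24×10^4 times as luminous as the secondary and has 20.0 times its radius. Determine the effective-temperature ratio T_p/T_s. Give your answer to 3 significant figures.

3.00

L ∝ R²T⁴ gives T ∝ (L/R²)^(1/4), so
T_p/T_s = (3.24×10^4 / 20.0²)^(1/4) = (81.00)^(1/4) = 3.000.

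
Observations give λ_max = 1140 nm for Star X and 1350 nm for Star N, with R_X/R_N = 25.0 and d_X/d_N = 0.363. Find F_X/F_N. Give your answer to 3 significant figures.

9.33×10^3

Wien's law: T_X/T_N = λ_N/λ_X = 1350/1140 = 1.184.
L_X/L_N = (R_X/R_N)²(T_X/T_N)⁴ = (25.0)²(1.184)⁴ = 1229.
F_X/F_N = (L_X/L_N)/(d_X/d_N)² = 1229/(0.363)² = 9328.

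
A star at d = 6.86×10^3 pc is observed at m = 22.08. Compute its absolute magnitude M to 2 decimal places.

7.90

M = m − 5 log₁₀(d/10 pc) = 22.08 − 5 log₁₀(6.86×10^3/10)
  = 22.08 − 5 × 2.836 = 22.08 − 14.18 = 7.90.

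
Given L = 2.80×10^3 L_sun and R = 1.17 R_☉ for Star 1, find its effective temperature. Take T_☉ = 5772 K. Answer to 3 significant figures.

T/T_☉ = (L/L_☉)^(1/4) / (R/R_☉)^(1/2)
T = 5772 × (2.80×10^3)^(1/4) / √(1.17) = 5772 × 7.274 / 1.082 = 3.882×10^4 K.

3.88×10^4 K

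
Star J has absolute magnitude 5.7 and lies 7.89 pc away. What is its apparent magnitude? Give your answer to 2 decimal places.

5.19

m = M + 5 log₁₀(d/10 pc) = 5.7 + 5 log₁₀(7.89/10)
  = 5.7 + 5 × -0.103 = 5.7 + -0.51 = 5.19.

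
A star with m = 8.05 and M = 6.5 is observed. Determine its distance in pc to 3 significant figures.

m − M = 5 log₁₀(d/10 pc)
8.05 − (6.5) = 1.55 = 5 log₁₀(d/10)
d = 10 × 10^(1.55/5) = 10 × 10^0.310 = 20.42 pc.

20.4 pc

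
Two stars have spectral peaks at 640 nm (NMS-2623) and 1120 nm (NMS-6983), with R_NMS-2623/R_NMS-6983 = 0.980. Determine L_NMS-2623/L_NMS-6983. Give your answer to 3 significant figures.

9.01

Wien's law gives T ∝ 1/λ_max, so T_NMS-2623/T_NMS-6983 = λ_NMS-6983/λ_NMS-2623 = 1120/640 = 1.750.
Then L ∝ R²T⁴ gives L_NMS-2623/L_NMS-6983 = (0.980)² × (1.750)⁴ = 0.9604 × 9.379 = 9.008.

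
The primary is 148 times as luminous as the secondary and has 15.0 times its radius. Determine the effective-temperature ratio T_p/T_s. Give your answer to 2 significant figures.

L ∝ R²T⁴ gives T ∝ (L/R²)^(1/4), so
T_p/T_s = (148 / 15.0²)^(1/4) = (0.6578)^(1/4) = 0.9006.

0.90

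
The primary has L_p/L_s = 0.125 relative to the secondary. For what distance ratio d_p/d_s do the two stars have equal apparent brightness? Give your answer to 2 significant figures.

0.35

Equal flux requires L_p/d_p² = L_s/d_s², so d_p/d_s = √(L_p/L_s)
= √(0.125) = 0.3536.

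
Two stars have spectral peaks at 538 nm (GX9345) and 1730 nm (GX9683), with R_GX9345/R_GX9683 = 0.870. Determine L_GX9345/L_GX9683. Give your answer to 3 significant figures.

Wien's law gives T ∝ 1/λ_max, so T_GX9345/T_GX9683 = λ_GX9683/λ_GX9345 = 1730/538 = 3.216.
Then L ∝ R²T⁴ gives L_GX9345/L_GX9683 = (0.870)² × (3.216)⁴ = 0.7569 × 106.9 = 80.93.

80.9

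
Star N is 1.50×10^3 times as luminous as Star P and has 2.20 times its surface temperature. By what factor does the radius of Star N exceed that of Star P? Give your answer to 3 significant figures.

8.00

L ∝ R²T⁴ gives R ∝ √L / T², so
R_N/R_P = √(1.50×10^3) / (2.20)² = 38.73 / 4.840 = 8.002.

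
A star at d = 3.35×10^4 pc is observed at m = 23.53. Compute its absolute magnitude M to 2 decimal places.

M = m − 5 log₁₀(d/10 pc) = 23.53 − 5 log₁₀(3.35×10^4/10)
  = 23.53 − 5 × 3.525 = 23.53 − 17.63 = 5.90.

5.90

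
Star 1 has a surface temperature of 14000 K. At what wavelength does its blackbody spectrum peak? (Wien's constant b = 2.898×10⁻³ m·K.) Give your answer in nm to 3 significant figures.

λ_max = b/T = 2.898×10⁻³ / 14000 = 2.07×10^-7 m = 207.0 nm.

207 nm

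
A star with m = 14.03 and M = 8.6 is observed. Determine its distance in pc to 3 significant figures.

122 pc

m − M = 5 log₁₀(d/10 pc)
14.03 − (8.6) = 5.43 = 5 log₁₀(d/10)
d = 10 × 10^(5.43/5) = 10 × 10^1.086 = 121.9 pc.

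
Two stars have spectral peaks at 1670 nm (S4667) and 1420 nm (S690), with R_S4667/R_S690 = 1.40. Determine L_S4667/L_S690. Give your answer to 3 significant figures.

1.02

Wien's law gives T ∝ 1/λ_max, so T_S4667/T_S690 = λ_S690/λ_S4667 = 1420/1670 = 0.8503.
Then L ∝ R²T⁴ gives L_S4667/L_S690 = (1.40)² × (0.8503)⁴ = 1.960 × 0.5227 = 1.025.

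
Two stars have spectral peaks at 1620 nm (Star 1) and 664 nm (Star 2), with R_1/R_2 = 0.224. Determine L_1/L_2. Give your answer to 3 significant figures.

Wien's law gives T ∝ 1/λ_max, so T_1/T_2 = λ_2/λ_1 = 664/1620 = 0.4099.
Then L ∝ R²T⁴ gives L_1/L_2 = (0.224)² × (0.4099)⁴ = 0.05018 × 0.02822 = 0.001416.

0.00142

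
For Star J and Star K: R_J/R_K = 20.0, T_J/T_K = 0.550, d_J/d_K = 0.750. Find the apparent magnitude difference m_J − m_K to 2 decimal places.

-4.53

L_J/L_K = (20.0)²(0.550)⁴ = 36.60.
F_J/F_K = (L_J/L_K)/(d_J/d_K)² = 36.60/0.5625 = 65.07.
m_J − m_K = −2.5 log₁₀(65.07) = -4.53.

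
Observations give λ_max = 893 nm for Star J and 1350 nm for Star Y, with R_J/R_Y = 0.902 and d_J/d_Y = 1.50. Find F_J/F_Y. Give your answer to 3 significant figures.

1.89

Wien's law: T_J/T_Y = λ_Y/λ_J = 1350/893 = 1.512.
L_J/L_Y = (R_J/R_Y)²(T_J/T_Y)⁴ = (0.902)²(1.512)⁴ = 4.250.
F_J/F_Y = (L_J/L_Y)/(d_J/d_Y)² = 4.250/(1.50)² = 1.889.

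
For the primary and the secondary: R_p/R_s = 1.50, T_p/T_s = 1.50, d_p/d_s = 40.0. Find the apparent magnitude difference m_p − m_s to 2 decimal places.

5.37

L_p/L_s = (1.50)²(1.50)⁴ = 11.39.
F_p/F_s = (L_p/L_s)/(d_p/d_s)² = 11.39/1600 = 0.007119.
m_p − m_s = −2.5 log₁₀(0.007119) = 5.37.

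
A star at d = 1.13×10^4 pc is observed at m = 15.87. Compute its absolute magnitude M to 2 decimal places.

0.60

M = m − 5 log₁₀(d/10 pc) = 15.87 − 5 log₁₀(1.13×10^4/10)
  = 15.87 − 5 × 3.053 = 15.87 − 15.27 = 0.60.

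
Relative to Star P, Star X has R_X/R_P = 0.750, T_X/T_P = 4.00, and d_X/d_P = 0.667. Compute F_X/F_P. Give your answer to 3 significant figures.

324

L_X/L_P = (R_X/R_P)²(T_X/T_P)⁴ = (0.750)² × (4.00)⁴ = 144.0.
F_X/F_P = (L_X/L_P)/(d_X/d_P)² = 144.0 / (0.667)² = 323.7.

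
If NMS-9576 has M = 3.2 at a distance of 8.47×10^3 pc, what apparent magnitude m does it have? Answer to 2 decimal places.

17.84

m = M + 5 log₁₀(d/10 pc) = 3.2 + 5 log₁₀(8.47×10^3/10)
  = 3.2 + 5 × 2.928 = 3.2 + 14.64 = 17.84.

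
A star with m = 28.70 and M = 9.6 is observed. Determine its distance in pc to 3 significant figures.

m − M = 5 log₁₀(d/10 pc)
28.70 − (9.6) = 19.10 = 5 log₁₀(d/10)
d = 10 × 10^(19.10/5) = 10 × 10^3.820 = 6.607×10^4 pc.

6.61×10^4 pc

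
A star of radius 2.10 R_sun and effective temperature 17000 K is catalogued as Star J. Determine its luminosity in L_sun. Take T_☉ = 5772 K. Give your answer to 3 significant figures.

332 L_sun

L/L_☉ = (R/R_☉)² (T/T_☉)⁴ = (2.10)² × (17000/5772)⁴
       = 4.410 × (2.945)⁴ = 4.410 × 75.25 = 331.8.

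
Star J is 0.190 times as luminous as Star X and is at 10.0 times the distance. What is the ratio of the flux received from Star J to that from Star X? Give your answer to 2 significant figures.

F = L/(4πd²), so F_J/F_X = (L_J/L_X) / (d_J/d_X)²
= 0.190 / (10.0)² = 0.190 / 100.0 = 0.001900.

0.0019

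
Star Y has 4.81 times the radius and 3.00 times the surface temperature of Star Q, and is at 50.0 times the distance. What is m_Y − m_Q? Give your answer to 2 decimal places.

L_Y/L_Q = (4.81)²(3.00)⁴ = 1874.
F_Y/F_Q = (L_Y/L_Q)/(d_Y/d_Q)² = 1874/2500 = 0.7496.
m_Y − m_Q = −2.5 log₁₀(0.7496) = 0.31.

0.31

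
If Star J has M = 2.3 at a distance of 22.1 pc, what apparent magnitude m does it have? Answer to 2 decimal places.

4.02

m = M + 5 log₁₀(d/10 pc) = 2.3 + 5 log₁₀(22.1/10)
  = 2.3 + 5 × 0.344 = 2.3 + 1.72 = 4.02.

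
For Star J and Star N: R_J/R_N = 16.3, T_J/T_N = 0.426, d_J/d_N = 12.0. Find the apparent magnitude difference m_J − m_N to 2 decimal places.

3.04

L_J/L_N = (16.3)²(0.426)⁴ = 8.750.
F_J/F_N = (L_J/L_N)/(d_J/d_N)² = 8.750/144.0 = 0.06076.
m_J − m_N = −2.5 log₁₀(0.06076) = 3.04.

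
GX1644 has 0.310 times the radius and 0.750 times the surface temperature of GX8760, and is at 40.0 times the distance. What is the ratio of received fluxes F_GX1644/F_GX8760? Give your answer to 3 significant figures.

L_GX1644/L_GX8760 = (R_GX1644/R_GX8760)²(T_GX1644/T_GX8760)⁴ = (0.310)² × (0.750)⁴ = 0.03041.
F_GX1644/F_GX8760 = (L_GX1644/L_GX8760)/(d_GX1644/d_GX8760)² = 0.03041 / (40.0)² = 1.900×10^-5.

1.90×10^-5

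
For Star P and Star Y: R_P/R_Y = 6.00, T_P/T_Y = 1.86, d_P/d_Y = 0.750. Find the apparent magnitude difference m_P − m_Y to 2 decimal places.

-7.21

L_P/L_Y = (6.00)²(1.86)⁴ = 430.9.
F_P/F_Y = (L_P/L_Y)/(d_P/d_Y)² = 430.9/0.5625 = 766.0.
m_P − m_Y = −2.5 log₁₀(766.0) = -7.21.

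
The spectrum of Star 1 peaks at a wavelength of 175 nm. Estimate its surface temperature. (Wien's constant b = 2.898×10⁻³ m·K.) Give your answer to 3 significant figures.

1.66×10^4 K

T = b/λ_max = 2.898×10⁻³ / (175×10⁻⁹) = 1.656×10^4 K.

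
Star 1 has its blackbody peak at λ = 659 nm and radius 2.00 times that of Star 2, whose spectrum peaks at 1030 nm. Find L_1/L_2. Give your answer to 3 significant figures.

23.9

Wien's law gives T ∝ 1/λ_max, so T_1/T_2 = λ_2/λ_1 = 1030/659 = 1.563.
Then L ∝ R²T⁴ gives L_1/L_2 = (2.00)² × (1.563)⁴ = 4.000 × 5.968 = 23.87.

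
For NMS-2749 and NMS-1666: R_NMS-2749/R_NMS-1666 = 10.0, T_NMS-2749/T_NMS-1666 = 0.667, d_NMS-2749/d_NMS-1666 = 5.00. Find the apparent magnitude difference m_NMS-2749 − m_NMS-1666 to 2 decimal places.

0.25

L_NMS-2749/L_NMS-1666 = (10.0)²(0.667)⁴ = 19.79.
F_NMS-2749/F_NMS-1666 = (L_NMS-2749/L_NMS-1666)/(d_NMS-2749/d_NMS-1666)² = 19.79/25.00 = 0.7917.
m_NMS-2749 − m_NMS-1666 = −2.5 log₁₀(0.7917) = 0.25.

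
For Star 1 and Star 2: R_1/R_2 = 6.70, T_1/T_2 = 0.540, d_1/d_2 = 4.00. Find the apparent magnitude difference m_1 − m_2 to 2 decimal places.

L_1/L_2 = (6.70)²(0.540)⁴ = 3.817.
F_1/F_2 = (L_1/L_2)/(d_1/d_2)² = 3.817/16.00 = 0.2386.
m_1 − m_2 = −2.5 log₁₀(0.2386) = 1.56.

1.56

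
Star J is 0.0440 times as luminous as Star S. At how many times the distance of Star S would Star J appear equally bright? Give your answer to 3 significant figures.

0.210

Equal flux requires L_J/d_J² = L_S/d_S², so d_J/d_S = √(L_J/L_S)
= √(0.0440) = 0.2098.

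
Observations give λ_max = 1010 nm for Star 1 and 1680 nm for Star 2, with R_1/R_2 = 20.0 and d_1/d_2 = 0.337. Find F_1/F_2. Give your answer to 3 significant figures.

2.70×10^4

Wien's law: T_1/T_2 = λ_2/λ_1 = 1680/1010 = 1.663.
L_1/L_2 = (R_1/R_2)²(T_1/T_2)⁴ = (20.0)²(1.663)⁴ = 3062.
F_1/F_2 = (L_1/L_2)/(d_1/d_2)² = 3062/(0.337)² = 2.696×10^4.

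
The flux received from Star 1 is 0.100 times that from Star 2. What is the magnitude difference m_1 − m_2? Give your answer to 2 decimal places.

2.50

m_1 − m_2 = −2.5 log₁₀(F_1/F_2) = −2.5 log₁₀(0.100) = −2.5 × (-1.000) = 2.500.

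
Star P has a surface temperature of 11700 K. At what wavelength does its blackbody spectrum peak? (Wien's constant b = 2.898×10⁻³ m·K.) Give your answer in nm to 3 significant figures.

248 nm

λ_max = b/T = 2.898×10⁻³ / 11700 = 2.48×10^-7 m = 247.7 nm.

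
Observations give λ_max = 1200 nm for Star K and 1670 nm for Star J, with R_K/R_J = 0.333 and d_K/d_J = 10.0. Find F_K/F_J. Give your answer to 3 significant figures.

0.00416

Wien's law: T_K/T_J = λ_J/λ_K = 1670/1200 = 1.392.
L_K/L_J = (R_K/R_J)²(T_K/T_J)⁴ = (0.333)²(1.392)⁴ = 0.4159.
F_K/F_J = (L_K/L_J)/(d_K/d_J)² = 0.4159/(10.0)² = 0.004159.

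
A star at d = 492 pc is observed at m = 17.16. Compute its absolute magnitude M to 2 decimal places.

M = m − 5 log₁₀(d/10 pc) = 17.16 − 5 log₁₀(492/10)
  = 17.16 − 5 × 1.692 = 17.16 − 8.46 = 8.70.

8.70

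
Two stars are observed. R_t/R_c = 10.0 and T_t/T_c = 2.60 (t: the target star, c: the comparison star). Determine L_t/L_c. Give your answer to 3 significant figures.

From the Stefan–Boltzmann law, L ∝ R²T⁴, so
L_t/L_c = (R_t/R_c)² (T_t/T_c)⁴ = (10.0)² × (2.60)⁴ = 100.0 × 45.70 = 4570.

4.57×10^3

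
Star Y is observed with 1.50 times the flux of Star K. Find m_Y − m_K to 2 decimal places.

-0.44

m_Y − m_K = −2.5 log₁₀(F_Y/F_K) = −2.5 log₁₀(1.50) = −2.5 × (0.176) = -0.440.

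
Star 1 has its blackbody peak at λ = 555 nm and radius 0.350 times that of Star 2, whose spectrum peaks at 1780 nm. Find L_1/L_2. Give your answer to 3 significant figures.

13.0

Wien's law gives T ∝ 1/λ_max, so T_1/T_2 = λ_2/λ_1 = 1780/555 = 3.207.
Then L ∝ R²T⁴ gives L_1/L_2 = (0.350)² × (3.207)⁴ = 0.1225 × 105.8 = 12.96.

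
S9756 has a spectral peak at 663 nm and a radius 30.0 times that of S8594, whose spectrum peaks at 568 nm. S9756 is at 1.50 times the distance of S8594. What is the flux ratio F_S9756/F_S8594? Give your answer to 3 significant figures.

Wien's law: T_S9756/T_S8594 = λ_S8594/λ_S9756 = 568/663 = 0.8567.
L_S9756/L_S8594 = (R_S9756/R_S8594)²(T_S9756/T_S8594)⁴ = (30.0)²(0.8567)⁴ = 484.8.
F_S9756/F_S8594 = (L_S9756/L_S8594)/(d_S9756/d_S8594)² = 484.8/(1.50)² = 215.5.

215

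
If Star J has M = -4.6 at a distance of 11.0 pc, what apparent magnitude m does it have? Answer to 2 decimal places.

-4.39

m = M + 5 log₁₀(d/10 pc) = -4.6 + 5 log₁₀(11.0/10)
  = -4.6 + 5 × 0.041 = -4.6 + 0.21 = -4.39.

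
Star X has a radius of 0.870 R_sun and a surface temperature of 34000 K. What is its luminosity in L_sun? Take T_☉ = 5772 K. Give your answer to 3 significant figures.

911 L_sun

L/L_☉ = (R/R_☉)² (T/T_☉)⁴ = (0.870)² × (34000/5772)⁴
       = 0.7569 × (5.891)⁴ = 0.7569 × 1204 = 911.3.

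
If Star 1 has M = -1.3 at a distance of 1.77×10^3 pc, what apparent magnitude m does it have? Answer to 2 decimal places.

m = M + 5 log₁₀(d/10 pc) = -1.3 + 5 log₁₀(1.77×10^3/10)
  = -1.3 + 5 × 2.248 = -1.3 + 11.24 = 9.94.

9.94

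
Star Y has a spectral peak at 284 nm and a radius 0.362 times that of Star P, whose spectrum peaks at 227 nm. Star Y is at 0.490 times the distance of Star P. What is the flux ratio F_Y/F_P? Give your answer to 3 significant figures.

0.223

Wien's law: T_Y/T_P = λ_P/λ_Y = 227/284 = 0.7993.
L_Y/L_P = (R_Y/R_P)²(T_Y/T_P)⁴ = (0.362)²(0.7993)⁴ = 0.05349.
F_Y/F_P = (L_Y/L_P)/(d_Y/d_P)² = 0.05349/(0.490)² = 0.2228.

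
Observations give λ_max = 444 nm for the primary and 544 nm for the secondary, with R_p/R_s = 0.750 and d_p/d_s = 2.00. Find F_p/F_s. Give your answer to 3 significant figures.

Wien's law: T_p/T_s = λ_s/λ_p = 544/444 = 1.225.
L_p/L_s = (R_p/R_s)²(T_p/T_s)⁴ = (0.750)²(1.225)⁴ = 1.268.
F_p/F_s = (L_p/L_s)/(d_p/d_s)² = 1.268/(2.00)² = 0.3169.

0.317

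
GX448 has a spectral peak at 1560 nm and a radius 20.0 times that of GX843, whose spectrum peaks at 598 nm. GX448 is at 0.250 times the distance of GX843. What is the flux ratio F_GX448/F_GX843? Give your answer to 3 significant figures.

138

Wien's law: T_GX448/T_GX843 = λ_GX843/λ_GX448 = 598/1560 = 0.3833.
L_GX448/L_GX843 = (R_GX448/R_GX843)²(T_GX448/T_GX843)⁴ = (20.0)²(0.3833)⁴ = 8.637.
F_GX448/F_GX843 = (L_GX448/L_GX843)/(d_GX448/d_GX843)² = 8.637/(0.250)² = 138.2.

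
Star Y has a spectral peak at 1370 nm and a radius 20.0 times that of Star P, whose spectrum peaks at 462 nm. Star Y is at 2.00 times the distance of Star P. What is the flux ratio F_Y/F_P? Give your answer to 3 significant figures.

Wien's law: T_Y/T_P = λ_P/λ_Y = 462/1370 = 0.3372.
L_Y/L_P = (R_Y/R_P)²(T_Y/T_P)⁴ = (20.0)²(0.3372)⁴ = 5.173.
F_Y/F_P = (L_Y/L_P)/(d_Y/d_P)² = 5.173/(2.00)² = 1.293.

1.29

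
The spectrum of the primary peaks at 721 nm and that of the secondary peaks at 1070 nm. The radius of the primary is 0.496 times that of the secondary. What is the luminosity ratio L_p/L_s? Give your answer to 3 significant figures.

Wien's law gives T ∝ 1/λ_max, so T_p/T_s = λ_s/λ_p = 1070/721 = 1.484.
Then L ∝ R²T⁴ gives L_p/L_s = (0.496)² × (1.484)⁴ = 0.2460 × 4.851 = 1.193.

1.19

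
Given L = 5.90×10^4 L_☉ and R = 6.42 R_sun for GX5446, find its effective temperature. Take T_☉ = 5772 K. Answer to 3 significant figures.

3.55×10^4 K

T/T_☉ = (L/L_☉)^(1/4) / (R/R_☉)^(1/2)
T = 5772 × (5.90×10^4)^(1/4) / √(6.42) = 5772 × 15.59 / 2.534 = 3.550×10^4 K.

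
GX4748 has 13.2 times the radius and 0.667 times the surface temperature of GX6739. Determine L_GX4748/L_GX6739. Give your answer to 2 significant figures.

34

From the Stefan–Boltzmann law, L ∝ R²T⁴, so
L_GX4748/L_GX6739 = (R_GX4748/R_GX6739)² (T_GX4748/T_GX6739)⁴ = (13.2)² × (0.667)⁴ = 174.2 × 0.1979 = 34.49.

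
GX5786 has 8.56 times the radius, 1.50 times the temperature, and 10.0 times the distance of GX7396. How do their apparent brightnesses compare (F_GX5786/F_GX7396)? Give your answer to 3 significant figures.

3.71

L_GX5786/L_GX7396 = (R_GX5786/R_GX7396)²(T_GX5786/T_GX7396)⁴ = (8.56)² × (1.50)⁴ = 370.9.
F_GX5786/F_GX7396 = (L_GX5786/L_GX7396)/(d_GX5786/d_GX7396)² = 370.9 / (10.0)² = 3.709.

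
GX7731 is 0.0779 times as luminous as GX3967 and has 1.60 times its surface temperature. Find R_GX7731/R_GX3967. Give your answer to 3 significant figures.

L ∝ R²T⁴ gives R ∝ √L / T², so
R_GX7731/R_GX3967 = √(0.0779) / (1.60)² = 0.2791 / 2.560 = 0.1090.

0.109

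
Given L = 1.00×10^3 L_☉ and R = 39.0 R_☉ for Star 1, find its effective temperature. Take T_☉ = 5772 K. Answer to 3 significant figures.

5.20×10^3 K

T/T_☉ = (L/L_☉)^(1/4) / (R/R_☉)^(1/2)
T = 5772 × (1.00×10^3)^(1/4) / √(39.0) = 5772 × 5.623 / 6.245 = 5197 K.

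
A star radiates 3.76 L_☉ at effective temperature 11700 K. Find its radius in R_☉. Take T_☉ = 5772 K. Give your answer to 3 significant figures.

0.472 R_☉

R/R_☉ = √(L/L_☉) / (T/T_☉)² = √(3.76) / (2.027)²
       = 1.939 / 4.109 = 0.4719.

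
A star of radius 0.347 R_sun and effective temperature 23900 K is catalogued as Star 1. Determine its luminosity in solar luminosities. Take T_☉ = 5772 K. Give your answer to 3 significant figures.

L/L_☉ = (R/R_☉)² (T/T_☉)⁴ = (0.347)² × (23900/5772)⁴
       = 0.1204 × (4.141)⁴ = 0.1204 × 294.0 = 35.40.

35.4 solar luminosities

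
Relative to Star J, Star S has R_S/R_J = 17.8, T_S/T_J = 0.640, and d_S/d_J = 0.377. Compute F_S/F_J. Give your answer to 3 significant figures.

L_S/L_J = (R_S/R_J)²(T_S/T_J)⁴ = (17.8)² × (0.640)⁴ = 53.16.
F_S/F_J = (L_S/L_J)/(d_S/d_J)² = 53.16 / (0.377)² = 374.0.

374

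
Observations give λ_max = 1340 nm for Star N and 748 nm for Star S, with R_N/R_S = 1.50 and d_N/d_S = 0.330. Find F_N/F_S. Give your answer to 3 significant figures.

Wien's law: T_N/T_S = λ_S/λ_N = 748/1340 = 0.5582.
L_N/L_S = (R_N/R_S)²(T_N/T_S)⁴ = (1.50)²(0.5582)⁴ = 0.2185.
F_N/F_S = (L_N/L_S)/(d_N/d_S)² = 0.2185/(0.330)² = 2.006.

2.01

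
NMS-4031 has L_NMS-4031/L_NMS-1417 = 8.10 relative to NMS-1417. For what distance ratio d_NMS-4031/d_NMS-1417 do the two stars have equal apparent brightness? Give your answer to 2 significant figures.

2.8

Equal flux requires L_NMS-4031/d_NMS-4031² = L_NMS-1417/d_NMS-1417², so d_NMS-4031/d_NMS-1417 = √(L_NMS-4031/L_NMS-1417)
= √(8.10) = 2.846.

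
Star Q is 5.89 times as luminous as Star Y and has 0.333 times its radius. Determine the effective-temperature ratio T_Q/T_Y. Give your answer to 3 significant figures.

L ∝ R²T⁴ gives T ∝ (L/R²)^(1/4), so
T_Q/T_Y = (5.89 / 0.333²)^(1/4) = (53.12)^(1/4) = 2.700.

2.70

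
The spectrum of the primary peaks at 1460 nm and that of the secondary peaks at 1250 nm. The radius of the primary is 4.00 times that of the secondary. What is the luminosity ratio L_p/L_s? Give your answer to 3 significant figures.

8.60

Wien's law gives T ∝ 1/λ_max, so T_p/T_s = λ_s/λ_p = 1250/1460 = 0.8562.
Then L ∝ R²T⁴ gives L_p/L_s = (4.00)² × (0.8562)⁴ = 16.00 × 0.5373 = 8.597.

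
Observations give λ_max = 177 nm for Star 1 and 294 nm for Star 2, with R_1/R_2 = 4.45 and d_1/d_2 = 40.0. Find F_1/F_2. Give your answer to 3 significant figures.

Wien's law: T_1/T_2 = λ_2/λ_1 = 294/177 = 1.661.
L_1/L_2 = (R_1/R_2)²(T_1/T_2)⁴ = (4.45)²(1.661)⁴ = 150.7.
F_1/F_2 = (L_1/L_2)/(d_1/d_2)² = 150.7/(40.0)² = 0.09421.

0.0942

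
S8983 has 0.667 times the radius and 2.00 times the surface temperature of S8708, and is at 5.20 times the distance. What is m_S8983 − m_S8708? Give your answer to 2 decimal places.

1.45

L_S8983/L_S8708 = (0.667)²(2.00)⁴ = 7.118.
F_S8983/F_S8708 = (L_S8983/L_S8708)/(d_S8983/d_S8708)² = 7.118/27.04 = 0.2632.
m_S8983 − m_S8708 = −2.5 log₁₀(0.2632) = 1.45.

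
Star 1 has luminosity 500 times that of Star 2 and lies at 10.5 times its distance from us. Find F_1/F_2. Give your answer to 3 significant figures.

F = L/(4πd²), so F_1/F_2 = (L_1/L_2) / (d_1/d_2)²
= 500 / (10.5)² = 500 / 110.2 = 4.535.

4.54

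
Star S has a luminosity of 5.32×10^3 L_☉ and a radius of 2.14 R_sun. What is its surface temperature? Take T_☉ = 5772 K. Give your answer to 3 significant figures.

3.37×10^4 K

T/T_☉ = (L/L_☉)^(1/4) / (R/R_☉)^(1/2)
T = 5772 × (5.32×10^3)^(1/4) / √(2.14) = 5772 × 8.540 / 1.463 = 3.370×10^4 K.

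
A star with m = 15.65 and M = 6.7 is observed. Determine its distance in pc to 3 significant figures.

617 pc

m − M = 5 log₁₀(d/10 pc)
15.65 − (6.7) = 8.95 = 5 log₁₀(d/10)
d = 10 × 10^(8.95/5) = 10 × 10^1.790 = 616.6 pc.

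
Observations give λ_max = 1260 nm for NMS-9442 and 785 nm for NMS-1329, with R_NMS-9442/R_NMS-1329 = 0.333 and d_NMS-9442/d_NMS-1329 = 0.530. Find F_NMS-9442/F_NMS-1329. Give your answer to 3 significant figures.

Wien's law: T_NMS-9442/T_NMS-1329 = λ_NMS-1329/λ_NMS-9442 = 785/1260 = 0.6230.
L_NMS-9442/L_NMS-1329 = (R_NMS-9442/R_NMS-1329)²(T_NMS-9442/T_NMS-1329)⁴ = (0.333)²(0.6230)⁴ = 0.01671.
F_NMS-9442/F_NMS-1329 = (L_NMS-9442/L_NMS-1329)/(d_NMS-9442/d_NMS-1329)² = 0.01671/(0.530)² = 0.05947.

0.0595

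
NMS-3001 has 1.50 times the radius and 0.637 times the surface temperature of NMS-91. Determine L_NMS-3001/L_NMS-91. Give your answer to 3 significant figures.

From the Stefan–Boltzmann law, L ∝ R²T⁴, so
L_NMS-3001/L_NMS-91 = (R_NMS-3001/R_NMS-91)² (T_NMS-3001/T_NMS-91)⁴ = (1.50)² × (0.637)⁴ = 2.250 × 0.1646 = 0.3705.

0.370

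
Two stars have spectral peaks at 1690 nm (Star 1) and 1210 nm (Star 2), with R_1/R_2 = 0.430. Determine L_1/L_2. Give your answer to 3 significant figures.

0.0486

Wien's law gives T ∝ 1/λ_max, so T_1/T_2 = λ_2/λ_1 = 1210/1690 = 0.7160.
Then L ∝ R²T⁴ gives L_1/L_2 = (0.430)² × (0.7160)⁴ = 0.1849 × 0.2628 = 0.04859.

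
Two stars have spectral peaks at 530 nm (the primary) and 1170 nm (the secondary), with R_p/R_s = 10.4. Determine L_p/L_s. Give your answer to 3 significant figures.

2.57×10^3

Wien's law gives T ∝ 1/λ_max, so T_p/T_s = λ_s/λ_p = 1170/530 = 2.208.
Then L ∝ R²T⁴ gives L_p/L_s = (10.4)² × (2.208)⁴ = 108.2 × 23.75 = 2569.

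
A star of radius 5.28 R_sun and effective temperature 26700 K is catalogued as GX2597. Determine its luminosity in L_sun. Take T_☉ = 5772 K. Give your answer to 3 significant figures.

1.28×10^4 L_sun

L/L_☉ = (R/R_☉)² (T/T_☉)⁴ = (5.28)² × (26700/5772)⁴
       = 27.88 × (4.626)⁴ = 27.88 × 457.9 = 1.276×10^4.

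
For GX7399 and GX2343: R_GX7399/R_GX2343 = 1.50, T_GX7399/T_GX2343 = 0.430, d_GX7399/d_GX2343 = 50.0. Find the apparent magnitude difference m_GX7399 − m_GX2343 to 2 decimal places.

L_GX7399/L_GX2343 = (1.50)²(0.430)⁴ = 0.07692.
F_GX7399/F_GX2343 = (L_GX7399/L_GX2343)/(d_GX7399/d_GX2343)² = 0.07692/2500 = 3.077×10^-5.
m_GX7399 − m_GX2343 = −2.5 log₁₀(3.077×10^-5) = 11.28.

11.28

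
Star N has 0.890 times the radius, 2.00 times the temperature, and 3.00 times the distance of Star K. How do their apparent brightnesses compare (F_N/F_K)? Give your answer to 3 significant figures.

1.41

L_N/L_K = (R_N/R_K)²(T_N/T_K)⁴ = (0.890)² × (2.00)⁴ = 12.67.
F_N/F_K = (L_N/L_K)/(d_N/d_K)² = 12.67 / (3.00)² = 1.408.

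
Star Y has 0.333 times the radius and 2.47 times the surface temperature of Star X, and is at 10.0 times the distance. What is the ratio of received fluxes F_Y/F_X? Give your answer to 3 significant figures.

L_Y/L_X = (R_Y/R_X)²(T_Y/T_X)⁴ = (0.333)² × (2.47)⁴ = 4.127.
F_Y/F_X = (L_Y/L_X)/(d_Y/d_X)² = 4.127 / (10.0)² = 0.04127.

0.0413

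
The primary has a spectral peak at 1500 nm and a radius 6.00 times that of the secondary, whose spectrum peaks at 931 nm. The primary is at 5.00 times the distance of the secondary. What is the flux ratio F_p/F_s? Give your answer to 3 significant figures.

0.214

Wien's law: T_p/T_s = λ_s/λ_p = 931/1500 = 0.6207.
L_p/L_s = (R_p/R_s)²(T_p/T_s)⁴ = (6.00)²(0.6207)⁴ = 5.342.
F_p/F_s = (L_p/L_s)/(d_p/d_s)² = 5.342/(5.00)² = 0.2137.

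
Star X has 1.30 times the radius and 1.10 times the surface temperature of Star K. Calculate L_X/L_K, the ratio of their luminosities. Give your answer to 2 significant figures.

2.5

From the Stefan–Boltzmann law, L ∝ R²T⁴, so
L_X/L_K = (R_X/R_K)² (T_X/T_K)⁴ = (1.30)² × (1.10)⁴ = 1.690 × 1.464 = 2.474.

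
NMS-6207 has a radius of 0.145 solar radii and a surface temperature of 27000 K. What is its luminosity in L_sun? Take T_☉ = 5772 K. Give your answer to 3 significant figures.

L/L_☉ = (R/R_☉)² (T/T_☉)⁴ = (0.145)² × (27000/5772)⁴
       = 0.02102 × (4.678)⁴ = 0.02102 × 478.8 = 10.07.

10.1 L_sun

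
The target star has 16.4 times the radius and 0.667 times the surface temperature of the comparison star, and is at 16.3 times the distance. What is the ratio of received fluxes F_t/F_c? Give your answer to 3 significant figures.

L_t/L_c = (R_t/R_c)²(T_t/T_c)⁴ = (16.4)² × (0.667)⁴ = 53.23.
F_t/F_c = (L_t/L_c)/(d_t/d_c)² = 53.23 / (16.3)² = 0.2004.

0.200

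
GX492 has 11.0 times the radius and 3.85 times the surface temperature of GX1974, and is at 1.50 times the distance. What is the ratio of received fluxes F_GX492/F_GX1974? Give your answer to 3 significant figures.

L_GX492/L_GX1974 = (R_GX492/R_GX1974)²(T_GX492/T_GX1974)⁴ = (11.0)² × (3.85)⁴ = 2.658×10^4.
F_GX492/F_GX1974 = (L_GX492/L_GX1974)/(d_GX492/d_GX1974)² = 2.658×10^4 / (1.50)² = 1.182×10^4.

1.18×10^4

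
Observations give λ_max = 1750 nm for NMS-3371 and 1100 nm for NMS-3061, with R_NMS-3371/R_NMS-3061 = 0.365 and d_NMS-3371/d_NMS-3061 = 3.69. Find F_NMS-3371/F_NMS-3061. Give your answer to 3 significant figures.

Wien's law: T_NMS-3371/T_NMS-3061 = λ_NMS-3061/λ_NMS-3371 = 1100/1750 = 0.6286.
L_NMS-3371/L_NMS-3061 = (R_NMS-3371/R_NMS-3061)²(T_NMS-3371/T_NMS-3061)⁴ = (0.365)²(0.6286)⁴ = 0.02080.
F_NMS-3371/F_NMS-3061 = (L_NMS-3371/L_NMS-3061)/(d_NMS-3371/d_NMS-3061)² = 0.02080/(3.69)² = 0.001527.

0.00153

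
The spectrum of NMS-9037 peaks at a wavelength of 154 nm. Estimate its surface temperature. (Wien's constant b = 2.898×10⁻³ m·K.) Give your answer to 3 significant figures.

1.88×10^4 K

T = b/λ_max = 2.898×10⁻³ / (154×10⁻⁹) = 1.882×10^4 K.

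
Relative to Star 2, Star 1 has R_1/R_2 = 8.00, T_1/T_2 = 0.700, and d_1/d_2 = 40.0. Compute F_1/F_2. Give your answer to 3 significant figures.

0.00960

L_1/L_2 = (R_1/R_2)²(T_1/T_2)⁴ = (8.00)² × (0.700)⁴ = 15.37.
F_1/F_2 = (L_1/L_2)/(d_1/d_2)² = 15.37 / (40.0)² = 0.009604.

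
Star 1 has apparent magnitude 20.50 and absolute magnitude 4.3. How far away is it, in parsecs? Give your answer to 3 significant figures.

m − M = 5 log₁₀(d/10 pc)
20.50 − (4.3) = 16.20 = 5 log₁₀(d/10)
d = 10 × 10^(16.20/5) = 10 × 10^3.240 = 1.738×10^4 pc.

1.74×10^4 pc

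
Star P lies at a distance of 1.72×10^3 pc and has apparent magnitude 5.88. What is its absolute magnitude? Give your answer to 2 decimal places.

M = m − 5 log₁₀(d/10 pc) = 5.88 − 5 log₁₀(1.72×10^3/10)
  = 5.88 − 5 × 2.236 = 5.88 − 11.18 = -5.30.

-5.30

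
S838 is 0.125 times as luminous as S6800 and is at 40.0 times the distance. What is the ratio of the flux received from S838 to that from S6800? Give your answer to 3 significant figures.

7.81×10^-5

F = L/(4πd²), so F_S838/F_S6800 = (L_S838/L_S6800) / (d_S838/d_S6800)²
= 0.125 / (40.0)² = 0.125 / 1600 = 7.813×10^-5.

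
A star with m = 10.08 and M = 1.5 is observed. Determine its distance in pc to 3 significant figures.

520 pc

m − M = 5 log₁₀(d/10 pc)
10.08 − (1.5) = 8.58 = 5 log₁₀(d/10)
d = 10 × 10^(8.58/5) = 10 × 10^1.716 = 520.0 pc.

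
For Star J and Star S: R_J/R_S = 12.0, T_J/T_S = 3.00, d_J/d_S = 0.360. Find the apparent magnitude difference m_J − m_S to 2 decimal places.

-12.39

L_J/L_S = (12.0)²(3.00)⁴ = 1.166×10^4.
F_J/F_S = (L_J/L_S)/(d_J/d_S)² = 1.166×10^4/0.1296 = 9.000×10^4.
m_J − m_S = −2.5 log₁₀(9.000×10^4) = -12.39.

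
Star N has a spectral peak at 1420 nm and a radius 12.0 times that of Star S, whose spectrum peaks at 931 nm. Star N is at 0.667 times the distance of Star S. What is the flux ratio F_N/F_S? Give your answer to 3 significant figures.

59.8

Wien's law: T_N/T_S = λ_S/λ_N = 931/1420 = 0.6556.
L_N/L_S = (R_N/R_S)²(T_N/T_S)⁴ = (12.0)²(0.6556)⁴ = 26.61.
F_N/F_S = (L_N/L_S)/(d_N/d_S)² = 26.61/(0.667)² = 59.81.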